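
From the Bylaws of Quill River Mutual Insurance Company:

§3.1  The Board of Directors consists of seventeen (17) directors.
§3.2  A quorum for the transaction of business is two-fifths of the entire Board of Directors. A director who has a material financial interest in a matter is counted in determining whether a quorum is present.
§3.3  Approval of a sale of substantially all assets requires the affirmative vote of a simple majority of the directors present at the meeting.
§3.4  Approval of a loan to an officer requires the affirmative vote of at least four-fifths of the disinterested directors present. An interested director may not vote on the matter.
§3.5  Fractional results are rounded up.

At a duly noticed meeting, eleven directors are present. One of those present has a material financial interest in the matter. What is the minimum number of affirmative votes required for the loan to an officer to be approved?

The loan to an officer requires four-fifths of the disinterested directors present (11 − 1 = 10).
4/5 of 10 = 8.

8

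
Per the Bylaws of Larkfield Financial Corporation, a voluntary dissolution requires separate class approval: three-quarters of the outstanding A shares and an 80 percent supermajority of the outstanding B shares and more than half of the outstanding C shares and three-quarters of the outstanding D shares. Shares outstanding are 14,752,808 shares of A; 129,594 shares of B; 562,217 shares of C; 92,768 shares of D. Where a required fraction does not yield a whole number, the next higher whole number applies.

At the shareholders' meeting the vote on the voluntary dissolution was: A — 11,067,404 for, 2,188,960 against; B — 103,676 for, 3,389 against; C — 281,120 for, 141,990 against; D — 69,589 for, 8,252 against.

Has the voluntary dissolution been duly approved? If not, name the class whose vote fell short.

A: 3/4 of 14752808 = 11064606; 11,064,606 required, 11,067,404 in favor — approved.
B: 4/5 of 129594 = 103675.20, rounded up to 103676; 103,676 required, 103,676 in favor — approved.
C: a majority of 562217 is 281109; 281,109 required, 281,120 in favor — approved.
D: 3/4 of 92768 = 69576; 69,576 required, 69,589 in favor — approved.

Approved — every class gave the required vote.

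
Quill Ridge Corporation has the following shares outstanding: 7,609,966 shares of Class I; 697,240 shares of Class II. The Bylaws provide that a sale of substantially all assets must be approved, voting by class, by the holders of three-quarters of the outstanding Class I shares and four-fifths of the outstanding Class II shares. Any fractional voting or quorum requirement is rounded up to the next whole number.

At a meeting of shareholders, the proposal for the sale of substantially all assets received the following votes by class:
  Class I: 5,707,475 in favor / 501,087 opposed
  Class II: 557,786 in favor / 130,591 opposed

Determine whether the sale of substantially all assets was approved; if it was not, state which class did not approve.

Class I: 3/4 of 7609966 = 5707474.50, rounded up to 5707475; 5,707,475 required, 5,707,475 in favor — approved.
Class II: 4/5 of 697240 = 557792; 557,792 required, 557,786 in favor — not approved.

Not approved — the Class II shares did not give the required vote.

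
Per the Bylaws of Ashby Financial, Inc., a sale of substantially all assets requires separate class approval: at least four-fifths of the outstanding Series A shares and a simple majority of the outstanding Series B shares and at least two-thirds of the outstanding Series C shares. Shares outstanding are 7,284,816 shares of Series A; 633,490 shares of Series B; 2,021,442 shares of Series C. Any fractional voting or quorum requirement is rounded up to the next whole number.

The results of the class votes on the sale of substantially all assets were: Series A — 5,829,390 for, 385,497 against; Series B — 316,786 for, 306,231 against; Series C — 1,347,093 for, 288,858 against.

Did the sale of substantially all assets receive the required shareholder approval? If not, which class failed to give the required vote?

Not approved — the Series C shares did not give the required vote.

Series A: 4/5 of 7284816 = 5827852.80, rounded up to 5827853; 5,827,853 required, 5,829,390 in favor — approved.
Series B: a majority of 633490 is 316746; 316,746 required, 316,786 in favor — approved.
Series C: 2/3 of 2021442 = 1347628; 1,347,628 required, 1,347,093 in favor — not approved.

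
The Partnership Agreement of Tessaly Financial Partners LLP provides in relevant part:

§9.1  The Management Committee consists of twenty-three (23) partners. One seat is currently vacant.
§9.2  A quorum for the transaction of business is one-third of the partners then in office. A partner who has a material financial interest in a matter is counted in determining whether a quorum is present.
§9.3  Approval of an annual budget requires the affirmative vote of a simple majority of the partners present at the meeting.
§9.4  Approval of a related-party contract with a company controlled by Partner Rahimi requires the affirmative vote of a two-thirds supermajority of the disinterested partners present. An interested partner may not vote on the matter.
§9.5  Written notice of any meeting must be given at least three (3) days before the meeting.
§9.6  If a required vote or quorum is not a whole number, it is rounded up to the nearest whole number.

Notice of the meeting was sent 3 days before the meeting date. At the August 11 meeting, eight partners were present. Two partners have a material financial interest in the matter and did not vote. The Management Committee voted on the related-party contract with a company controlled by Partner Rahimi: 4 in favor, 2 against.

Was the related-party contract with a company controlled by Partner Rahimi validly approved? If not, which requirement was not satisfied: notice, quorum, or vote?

Notice: 3 days given; 3 required (3 ≥ 3). Satisfied.
Quorum: 8 present (interested partners count toward quorum); quorum is 8. Satisfied.
Vote: the related-party contract with a company controlled by Partner Rahimi requires two-thirds of the disinterested partners present (8 − 2 = 6). 2/3 of 6 = 4, so 4 affirmative votes are needed; 4 voted in favor. Satisfied.

Valid — all requirements satisfied.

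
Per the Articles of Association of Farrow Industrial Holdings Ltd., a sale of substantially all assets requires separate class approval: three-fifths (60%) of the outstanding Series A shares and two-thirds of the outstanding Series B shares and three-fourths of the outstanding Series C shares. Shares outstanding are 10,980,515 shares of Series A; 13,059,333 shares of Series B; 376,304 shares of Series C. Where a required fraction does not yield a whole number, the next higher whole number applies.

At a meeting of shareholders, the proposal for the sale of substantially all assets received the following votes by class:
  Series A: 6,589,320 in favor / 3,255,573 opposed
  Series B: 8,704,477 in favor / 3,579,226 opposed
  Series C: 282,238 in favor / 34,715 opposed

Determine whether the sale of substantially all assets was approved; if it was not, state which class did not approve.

Not approved — the Series B shares did not give the required vote.

Series A: 3/5 of 10980515 = 6588309; 6,588,309 required, 6,589,320 in favor — approved.
Series B: 2/3 of 13059333 = 8706222; 8,706,222 required, 8,704,477 in favor — not approved.
Series C: 3/4 of 376304 = 282228; 282,228 required, 282,238 in favor — approved.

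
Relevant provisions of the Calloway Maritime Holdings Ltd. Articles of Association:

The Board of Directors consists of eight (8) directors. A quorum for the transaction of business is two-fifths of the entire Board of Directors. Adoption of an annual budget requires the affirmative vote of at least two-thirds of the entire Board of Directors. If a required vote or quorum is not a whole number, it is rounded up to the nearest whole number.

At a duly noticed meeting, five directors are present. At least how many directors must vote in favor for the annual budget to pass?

6

The annual budget requires two-thirds of the entire Board of Directors (8).
2/3 of 8 = 5.33, rounded up to 6.
(Only 5 can vote, so the annual budget cannot pass at this meeting, but the required vote is still 6.)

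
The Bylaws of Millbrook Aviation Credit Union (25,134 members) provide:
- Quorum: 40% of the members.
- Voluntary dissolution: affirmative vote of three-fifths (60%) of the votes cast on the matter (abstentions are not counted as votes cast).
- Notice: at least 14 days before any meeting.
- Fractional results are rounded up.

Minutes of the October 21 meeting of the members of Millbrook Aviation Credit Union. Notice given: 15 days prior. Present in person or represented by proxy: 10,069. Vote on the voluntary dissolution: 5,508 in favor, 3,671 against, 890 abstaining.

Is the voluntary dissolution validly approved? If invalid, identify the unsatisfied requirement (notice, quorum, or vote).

Notice: 15 days given; 14 required. Satisfied.
Quorum: 40% of 25,134 = 10,053.60, rounded up to 10,054; 10,069 present. Satisfied.
Vote: requires three-fifths of the votes cast (10,069 − 890 abstaining = 9,179); 3/5 of 9179 = 5507.40, rounded up to 5508, so 5,508 needed; 5,508 in favor. Satisfied.

Valid — all requirements satisfied.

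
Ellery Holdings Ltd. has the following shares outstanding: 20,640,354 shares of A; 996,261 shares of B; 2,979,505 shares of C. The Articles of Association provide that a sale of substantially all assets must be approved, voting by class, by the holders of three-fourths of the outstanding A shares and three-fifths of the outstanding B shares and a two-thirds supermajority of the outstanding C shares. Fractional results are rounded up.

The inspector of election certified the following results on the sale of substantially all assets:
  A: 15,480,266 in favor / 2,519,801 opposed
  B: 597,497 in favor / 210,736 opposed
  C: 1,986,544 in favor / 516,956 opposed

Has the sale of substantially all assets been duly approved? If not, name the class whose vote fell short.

Not approved — the B shares did not give the required vote.

A: 3/4 of 20640354 = 15480265.50, rounded up to 15480266; 15,480,266 required, 15,480,266 in favor — approved.
B: 3/5 of 996261 = 597756.60, rounded up to 597757; 597,757 required, 597,497 in favor — not approved.
C: 2/3 of 2979505 = 1986336.67, rounded up to 1986337; 1,986,337 required, 1,986,544 in favor — approved.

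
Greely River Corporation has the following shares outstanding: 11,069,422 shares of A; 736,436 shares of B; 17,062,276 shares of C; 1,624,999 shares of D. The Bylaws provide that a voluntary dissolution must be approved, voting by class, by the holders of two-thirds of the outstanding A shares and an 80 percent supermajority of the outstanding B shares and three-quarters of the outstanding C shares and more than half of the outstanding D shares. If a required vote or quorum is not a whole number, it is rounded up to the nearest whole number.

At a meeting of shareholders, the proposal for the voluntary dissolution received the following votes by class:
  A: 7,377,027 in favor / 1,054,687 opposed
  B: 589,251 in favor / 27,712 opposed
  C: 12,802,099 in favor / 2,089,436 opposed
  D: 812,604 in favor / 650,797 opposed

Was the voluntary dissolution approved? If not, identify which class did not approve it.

A: 2/3 of 11069422 = 7379614.67, rounded up to 7379615; 7,379,615 required, 7,377,027 in favor — not approved.
B: 4/5 of 736436 = 589148.80, rounded up to 589149; 589,149 required, 589,251 in favor — approved.
C: 3/4 of 17062276 = 12796707; 12,796,707 required, 12,802,099 in favor — approved.
D: a majority of 1624999 is 812500; 812,500 required, 812,604 in favor — approved.

Not approved — the A shares did not give the required vote.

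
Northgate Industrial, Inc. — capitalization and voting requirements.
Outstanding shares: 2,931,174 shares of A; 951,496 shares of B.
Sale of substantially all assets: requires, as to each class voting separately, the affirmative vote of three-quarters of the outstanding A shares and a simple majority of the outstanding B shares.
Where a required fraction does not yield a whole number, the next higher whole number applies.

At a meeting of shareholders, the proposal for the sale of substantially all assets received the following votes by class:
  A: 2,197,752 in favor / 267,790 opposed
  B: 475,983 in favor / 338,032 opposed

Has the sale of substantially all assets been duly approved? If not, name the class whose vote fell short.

A: 3/4 of 2931174 = 2198380.50, rounded up to 2198381; 2,198,381 required, 2,197,752 in favor — not approved.
B: a majority of 951496 is 475749; 475,749 required, 475,983 in favor — approved.

Not approved — the A shares did not give the required vote.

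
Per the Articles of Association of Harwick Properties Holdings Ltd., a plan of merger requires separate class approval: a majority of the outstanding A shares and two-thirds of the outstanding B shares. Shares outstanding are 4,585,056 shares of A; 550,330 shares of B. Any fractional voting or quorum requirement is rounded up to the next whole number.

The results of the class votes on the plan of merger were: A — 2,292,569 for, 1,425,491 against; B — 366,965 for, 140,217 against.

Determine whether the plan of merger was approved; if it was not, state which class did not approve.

Approved — every class gave the required vote.

A: a majority of 4585056 is 2292529; 2,292,529 required, 2,292,569 in favor — approved.
B: 2/3 of 550330 = 366886.67, rounded up to 366887; 366,887 required, 366,965 in favor — approved.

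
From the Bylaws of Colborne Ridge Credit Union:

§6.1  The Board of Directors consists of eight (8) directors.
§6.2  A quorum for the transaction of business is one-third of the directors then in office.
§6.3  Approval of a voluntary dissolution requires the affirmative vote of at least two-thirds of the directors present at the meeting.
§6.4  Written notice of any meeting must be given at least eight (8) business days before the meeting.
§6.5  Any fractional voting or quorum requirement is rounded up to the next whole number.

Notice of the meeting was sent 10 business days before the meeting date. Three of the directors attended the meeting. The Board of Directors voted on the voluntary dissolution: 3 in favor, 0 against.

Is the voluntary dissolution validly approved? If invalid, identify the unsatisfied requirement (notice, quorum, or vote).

Valid — all requirements satisfied.

Notice: 10 business days given; 8 required (10 ≥ 8). Satisfied.
Quorum: 3 present; quorum is 3. Satisfied.
Vote: the voluntary dissolution requires two-thirds of the directors present (3). 2/3 of 3 = 2, so 2 affirmative votes are needed; 3 voted in favor. Satisfied.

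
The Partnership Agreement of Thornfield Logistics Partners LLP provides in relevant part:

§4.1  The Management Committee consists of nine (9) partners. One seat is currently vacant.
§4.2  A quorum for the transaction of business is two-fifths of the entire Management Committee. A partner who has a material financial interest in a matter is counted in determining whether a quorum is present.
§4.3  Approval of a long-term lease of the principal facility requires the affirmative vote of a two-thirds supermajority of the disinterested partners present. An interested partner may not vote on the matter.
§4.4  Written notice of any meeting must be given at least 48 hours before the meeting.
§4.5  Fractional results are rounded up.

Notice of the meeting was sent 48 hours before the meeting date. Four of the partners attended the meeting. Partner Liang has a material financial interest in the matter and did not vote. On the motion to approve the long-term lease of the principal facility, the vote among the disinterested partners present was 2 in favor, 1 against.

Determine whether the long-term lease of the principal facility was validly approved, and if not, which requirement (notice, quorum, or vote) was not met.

Notice: 48 hours given; 48 required (48 ≥ 48). Satisfied.
Quorum: 4 present (interested partners count toward quorum); quorum is 4. Satisfied.
Vote: the long-term lease of the principal facility requires two-thirds of the disinterested partners present (4 − 1 = 3). 2/3 of 3 = 2, so 2 affirmative votes are needed; 2 voted in favor. Satisfied.

Valid — all requirements satisfied.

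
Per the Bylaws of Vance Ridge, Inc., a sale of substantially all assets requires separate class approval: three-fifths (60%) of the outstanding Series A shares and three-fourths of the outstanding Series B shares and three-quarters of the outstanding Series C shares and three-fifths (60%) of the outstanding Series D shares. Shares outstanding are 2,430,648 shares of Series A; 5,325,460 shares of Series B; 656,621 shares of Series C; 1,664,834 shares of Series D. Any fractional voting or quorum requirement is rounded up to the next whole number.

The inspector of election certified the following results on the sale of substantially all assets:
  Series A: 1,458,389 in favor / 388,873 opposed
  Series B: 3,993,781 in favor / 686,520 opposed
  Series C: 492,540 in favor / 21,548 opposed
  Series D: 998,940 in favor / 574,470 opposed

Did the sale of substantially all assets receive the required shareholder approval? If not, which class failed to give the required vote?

Series A: 3/5 of 2430648 = 1458388.80, rounded up to 1458389; 1,458,389 required, 1,458,389 in favor — approved.
Series B: 3/4 of 5325460 = 3994095; 3,994,095 required, 3,993,781 in favor — not approved.
Series C: 3/4 of 656621 = 492465.75, rounded up to 492466; 492,466 required, 492,540 in favor — approved.
Series D: 3/5 of 1664834 = 998900.40, rounded up to 998901; 998,901 required, 998,940 in favor — approved.

Not approved — the Series B shares did not give the required vote.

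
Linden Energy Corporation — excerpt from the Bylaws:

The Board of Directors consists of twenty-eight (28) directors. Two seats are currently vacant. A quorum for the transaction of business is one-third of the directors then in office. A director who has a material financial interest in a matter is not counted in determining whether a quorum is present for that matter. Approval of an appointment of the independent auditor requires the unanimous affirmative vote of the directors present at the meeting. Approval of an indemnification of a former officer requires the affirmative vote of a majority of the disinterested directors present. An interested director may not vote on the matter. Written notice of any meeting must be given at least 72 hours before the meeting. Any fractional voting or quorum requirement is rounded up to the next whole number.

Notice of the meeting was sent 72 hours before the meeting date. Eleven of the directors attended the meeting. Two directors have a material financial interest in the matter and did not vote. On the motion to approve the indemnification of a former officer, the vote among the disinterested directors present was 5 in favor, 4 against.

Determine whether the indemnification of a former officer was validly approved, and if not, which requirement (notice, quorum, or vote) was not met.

Notice: 72 hours given; 72 required (72 ≥ 72). Satisfied.
Quorum: 11 present, but the 2 interested directors do not count, leaving 9. Quorum is 9. Satisfied.
Vote: the indemnification of a former officer requires a majority of the disinterested directors present (11 − 2 = 9). A majority of 9 is 5, so 5 affirmative votes are needed; 5 voted in favor. Satisfied.

Valid — all requirements satisfied.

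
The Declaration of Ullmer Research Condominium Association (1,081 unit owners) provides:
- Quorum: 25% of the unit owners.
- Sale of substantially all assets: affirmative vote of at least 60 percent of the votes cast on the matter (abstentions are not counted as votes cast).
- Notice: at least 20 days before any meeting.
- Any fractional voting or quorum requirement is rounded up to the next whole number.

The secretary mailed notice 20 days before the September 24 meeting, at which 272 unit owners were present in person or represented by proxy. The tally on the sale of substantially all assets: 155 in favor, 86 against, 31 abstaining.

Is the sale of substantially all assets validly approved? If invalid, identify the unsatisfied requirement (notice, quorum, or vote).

Valid — all requirements satisfied.

Notice: 20 days given; 20 required. Satisfied.
Quorum: 25% of 1,081 = 270.25, rounded up to 271; 272 present. Satisfied.
Vote: requires three-fifths of the votes cast (272 − 31 abstaining = 241); 3/5 of 241 = 144.60, rounded up to 145, so 145 needed; 155 in favor. Satisfied.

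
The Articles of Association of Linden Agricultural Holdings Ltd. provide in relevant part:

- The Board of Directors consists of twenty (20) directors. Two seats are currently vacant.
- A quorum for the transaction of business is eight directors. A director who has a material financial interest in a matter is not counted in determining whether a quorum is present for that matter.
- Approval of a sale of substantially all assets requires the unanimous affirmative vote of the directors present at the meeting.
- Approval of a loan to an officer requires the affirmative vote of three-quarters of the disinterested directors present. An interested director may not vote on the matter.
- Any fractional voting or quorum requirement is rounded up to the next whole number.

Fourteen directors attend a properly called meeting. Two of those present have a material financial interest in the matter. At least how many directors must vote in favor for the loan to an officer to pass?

The loan to an officer requires three-fourths of the disinterested directors present (14 − 2 = 12).
3/4 of 12 = 9.

9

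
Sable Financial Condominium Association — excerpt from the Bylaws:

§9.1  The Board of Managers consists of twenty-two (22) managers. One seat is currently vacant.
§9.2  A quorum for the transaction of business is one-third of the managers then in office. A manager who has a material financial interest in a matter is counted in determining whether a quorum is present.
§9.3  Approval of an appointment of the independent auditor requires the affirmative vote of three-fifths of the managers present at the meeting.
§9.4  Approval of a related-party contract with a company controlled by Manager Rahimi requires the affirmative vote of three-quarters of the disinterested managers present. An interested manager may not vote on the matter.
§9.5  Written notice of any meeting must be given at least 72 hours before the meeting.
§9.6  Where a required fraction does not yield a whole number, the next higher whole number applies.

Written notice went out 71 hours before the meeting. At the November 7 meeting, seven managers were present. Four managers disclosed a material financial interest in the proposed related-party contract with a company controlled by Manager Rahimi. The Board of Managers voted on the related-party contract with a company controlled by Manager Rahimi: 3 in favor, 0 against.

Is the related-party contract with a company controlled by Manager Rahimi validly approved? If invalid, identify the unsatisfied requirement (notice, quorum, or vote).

Notice: 71 hours given; 72 required (71 < 72). Not satisfied.
Quorum: 7 present (interested managers count toward quorum); quorum is 7. Satisfied.
Vote: the related-party contract with a company controlled by Manager Rahimi requires three-fourths of the disinterested managers present (7 − 4 = 3). 3/4 of 3 = 2.25, rounded up to 3, so 3 affirmative votes are needed; 3 voted in favor. Satisfied.

Invalid — notice requirement not satisfied.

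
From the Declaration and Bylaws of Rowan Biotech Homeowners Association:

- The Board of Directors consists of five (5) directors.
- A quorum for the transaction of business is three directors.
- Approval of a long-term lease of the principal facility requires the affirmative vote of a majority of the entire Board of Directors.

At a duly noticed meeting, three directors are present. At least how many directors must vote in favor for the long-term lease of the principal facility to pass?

The long-term lease of the principal facility requires a majority of the entire Board of Directors (5).
A majority of 5 is 3.

3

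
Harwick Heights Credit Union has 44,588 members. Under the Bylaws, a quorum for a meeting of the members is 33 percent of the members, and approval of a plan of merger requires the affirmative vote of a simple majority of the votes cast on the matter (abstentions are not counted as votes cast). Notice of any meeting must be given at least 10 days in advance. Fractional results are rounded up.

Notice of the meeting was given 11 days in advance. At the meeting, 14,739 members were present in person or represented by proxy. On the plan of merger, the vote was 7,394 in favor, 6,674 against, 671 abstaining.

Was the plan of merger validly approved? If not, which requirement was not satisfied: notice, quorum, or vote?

Valid — all requirements satisfied.

Notice: 11 days given; 10 required. Satisfied.
Quorum: 33% of 44,588 = 14,714.04, rounded up to 14,715; 14,739 present. Satisfied.
Vote: requires a majority of the votes cast (14,739 − 671 abstaining = 14,068); a majority of 14068 is 7035, so 7,035 needed; 7,394 in favor. Satisfied.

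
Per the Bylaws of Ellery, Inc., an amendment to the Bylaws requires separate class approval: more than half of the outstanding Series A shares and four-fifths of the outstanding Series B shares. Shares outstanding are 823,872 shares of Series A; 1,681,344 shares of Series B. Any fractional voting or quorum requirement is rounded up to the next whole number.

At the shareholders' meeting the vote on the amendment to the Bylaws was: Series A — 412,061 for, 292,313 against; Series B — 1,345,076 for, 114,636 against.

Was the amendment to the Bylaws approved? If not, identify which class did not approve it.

Series A: a majority of 823872 is 411937; 411,937 required, 412,061 in favor — approved.
Series B: 4/5 of 1681344 = 1345075.20, rounded up to 1345076; 1,345,076 required, 1,345,076 in favor — approved.

Approved — every class gave the required vote.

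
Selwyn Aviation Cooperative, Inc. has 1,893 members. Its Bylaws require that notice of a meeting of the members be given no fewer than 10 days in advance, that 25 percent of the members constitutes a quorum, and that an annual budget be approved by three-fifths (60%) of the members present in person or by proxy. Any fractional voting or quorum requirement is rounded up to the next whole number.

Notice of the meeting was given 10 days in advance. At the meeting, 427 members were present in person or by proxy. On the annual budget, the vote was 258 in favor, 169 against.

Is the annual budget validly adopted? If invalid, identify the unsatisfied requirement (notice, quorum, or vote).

Notice: 10 days given; 10 required. Satisfied.
Quorum: 25% of 1,893 = 473.25, rounded up to 474; 427 present. Not satisfied.
Vote: requires three-fifths of those present (427); 3/5 of 427 = 256.20, rounded up to 257, so 257 needed; 258 in favor. Satisfied.

Invalid — quorum requirement not satisfied.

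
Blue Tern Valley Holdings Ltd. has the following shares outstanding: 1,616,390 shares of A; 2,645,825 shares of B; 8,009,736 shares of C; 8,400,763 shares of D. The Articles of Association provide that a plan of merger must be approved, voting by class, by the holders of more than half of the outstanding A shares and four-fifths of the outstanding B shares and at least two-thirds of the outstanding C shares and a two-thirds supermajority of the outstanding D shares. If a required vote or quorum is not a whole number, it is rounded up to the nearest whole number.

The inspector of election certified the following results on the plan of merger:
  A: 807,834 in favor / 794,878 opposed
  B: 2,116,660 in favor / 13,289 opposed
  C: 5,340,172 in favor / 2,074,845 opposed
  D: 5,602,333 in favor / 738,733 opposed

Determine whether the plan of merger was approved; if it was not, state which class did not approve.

A: a majority of 1616390 is 808196; 808,196 required, 807,834 in favor — not approved.
B: 4/5 of 2645825 = 2116660; 2,116,660 required, 2,116,660 in favor — approved.
C: 2/3 of 8009736 = 5339824; 5,339,824 required, 5,340,172 in favor — approved.
D: 2/3 of 8400763 = 5600508.67, rounded up to 5600509; 5,600,509 required, 5,602,333 in favor — approved.

Not approved — the A shares did not give the required vote.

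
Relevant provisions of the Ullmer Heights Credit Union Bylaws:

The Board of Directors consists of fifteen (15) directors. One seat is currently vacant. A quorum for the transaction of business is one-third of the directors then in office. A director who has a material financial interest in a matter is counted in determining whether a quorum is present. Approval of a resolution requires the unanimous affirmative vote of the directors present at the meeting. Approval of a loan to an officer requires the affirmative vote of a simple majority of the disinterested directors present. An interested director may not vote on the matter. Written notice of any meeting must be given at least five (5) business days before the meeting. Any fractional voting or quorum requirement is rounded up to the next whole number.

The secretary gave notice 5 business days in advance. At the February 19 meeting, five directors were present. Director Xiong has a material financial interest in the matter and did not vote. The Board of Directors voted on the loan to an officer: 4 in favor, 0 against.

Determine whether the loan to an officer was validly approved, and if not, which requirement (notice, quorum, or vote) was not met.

Valid — all requirements satisfied.

Notice: 5 business days given; 5 required (5 ≥ 5). Satisfied.
Quorum: 5 present (interested directors count toward quorum); quorum is 5. Satisfied.
Vote: the loan to an officer requires a majority of the disinterested directors present (5 − 1 = 4). A majority of 4 is 3, so 3 affirmative votes are needed; 4 voted in favor. Satisfied.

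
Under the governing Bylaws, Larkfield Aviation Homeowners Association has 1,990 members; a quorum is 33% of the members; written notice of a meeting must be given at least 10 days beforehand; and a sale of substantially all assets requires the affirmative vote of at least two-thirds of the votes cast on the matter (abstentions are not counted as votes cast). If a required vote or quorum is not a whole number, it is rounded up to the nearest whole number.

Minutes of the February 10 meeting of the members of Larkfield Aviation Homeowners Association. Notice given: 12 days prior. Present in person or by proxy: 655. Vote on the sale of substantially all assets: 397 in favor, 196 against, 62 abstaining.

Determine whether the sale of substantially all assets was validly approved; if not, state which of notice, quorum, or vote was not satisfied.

Invalid — quorum requirement not satisfied.

Notice: 12 days given; 10 required. Satisfied.
Quorum: 33% of 1,990 = 656.70, rounded up to 657; 655 present. Not satisfied.
Vote: requires two-thirds of the votes cast (655 − 62 abstaining = 593); 2/3 of 593 = 395.33, rounded up to 396, so 396 needed; 397 in favor. Satisfied.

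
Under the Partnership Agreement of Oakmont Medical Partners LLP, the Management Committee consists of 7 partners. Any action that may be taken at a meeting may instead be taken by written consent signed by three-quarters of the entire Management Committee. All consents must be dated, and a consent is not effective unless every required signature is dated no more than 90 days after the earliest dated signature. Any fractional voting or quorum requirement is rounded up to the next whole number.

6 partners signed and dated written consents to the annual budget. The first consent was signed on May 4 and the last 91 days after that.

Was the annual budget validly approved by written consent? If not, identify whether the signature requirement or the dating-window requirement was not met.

Not effective — dating-window requirement not satisfied.

Signatures required: three-quarters of 7 — 3/4 of 7 = 5.25, rounded up to 6, so 6 needed; 6 signed. Sufficient.
Dating window: the latest signature is 91 days after the earliest; the limit is 90 days. Outside the window.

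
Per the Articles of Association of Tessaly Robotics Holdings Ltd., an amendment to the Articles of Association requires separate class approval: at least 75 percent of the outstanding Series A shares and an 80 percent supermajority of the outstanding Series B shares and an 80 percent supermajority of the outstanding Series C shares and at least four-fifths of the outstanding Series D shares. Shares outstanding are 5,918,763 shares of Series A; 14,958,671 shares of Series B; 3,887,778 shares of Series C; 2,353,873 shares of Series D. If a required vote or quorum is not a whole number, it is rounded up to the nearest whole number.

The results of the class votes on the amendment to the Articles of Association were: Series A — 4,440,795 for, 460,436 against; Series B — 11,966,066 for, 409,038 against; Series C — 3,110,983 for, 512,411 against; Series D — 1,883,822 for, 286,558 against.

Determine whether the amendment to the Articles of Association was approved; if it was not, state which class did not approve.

Not approved — the Series B shares did not give the required vote.

Series A: 3/4 of 5918763 = 4439072.25, rounded up to 4439073; 4,439,073 required, 4,440,795 in favor — approved.
Series B: 4/5 of 14958671 = 11966936.80, rounded up to 11966937; 11,966,937 required, 11,966,066 in favor — not approved.
Series C: 4/5 of 3887778 = 3110222.40, rounded up to 3110223; 3,110,223 required, 3,110,983 in favor — approved.
Series D: 4/5 of 2353873 = 1883098.40, rounded up to 1883099; 1,883,099 required, 1,883,822 in favor — approved.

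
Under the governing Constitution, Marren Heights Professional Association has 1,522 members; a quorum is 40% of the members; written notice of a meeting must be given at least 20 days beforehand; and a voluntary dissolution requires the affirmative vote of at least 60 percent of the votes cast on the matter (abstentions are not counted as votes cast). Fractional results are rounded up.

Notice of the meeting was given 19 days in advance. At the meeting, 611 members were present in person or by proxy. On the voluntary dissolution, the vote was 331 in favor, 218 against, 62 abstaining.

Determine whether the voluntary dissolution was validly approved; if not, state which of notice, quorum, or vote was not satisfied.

Notice: 19 days given; 20 required. Not satisfied.
Quorum: 40% of 1,522 = 608.80, rounded up to 609; 611 present. Satisfied.
Vote: requires three-fifths of the votes cast (611 − 62 abstaining = 549); 3/5 of 549 = 329.40, rounded up to 330, so 330 needed; 331 in favor. Satisfied.

Invalid — notice requirement not satisfied.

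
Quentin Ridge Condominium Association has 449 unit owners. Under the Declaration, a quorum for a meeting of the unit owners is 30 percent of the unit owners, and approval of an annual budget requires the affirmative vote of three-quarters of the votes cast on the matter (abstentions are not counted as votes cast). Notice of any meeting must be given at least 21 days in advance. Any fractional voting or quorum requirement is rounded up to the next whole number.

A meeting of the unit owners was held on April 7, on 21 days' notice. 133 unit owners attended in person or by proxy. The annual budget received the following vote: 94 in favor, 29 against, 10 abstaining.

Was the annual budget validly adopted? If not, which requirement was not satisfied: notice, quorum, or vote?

Notice: 21 days given; 21 required. Satisfied.
Quorum: 30% of 449 = 134.70, rounded up to 135; 133 present. Not satisfied.
Vote: requires three-fourths of the votes cast (133 − 10 abstaining = 123); 3/4 of 123 = 92.25, rounded up to 93, so 93 needed; 94 in favor. Satisfied.

Invalid — quorum requirement not satisfied.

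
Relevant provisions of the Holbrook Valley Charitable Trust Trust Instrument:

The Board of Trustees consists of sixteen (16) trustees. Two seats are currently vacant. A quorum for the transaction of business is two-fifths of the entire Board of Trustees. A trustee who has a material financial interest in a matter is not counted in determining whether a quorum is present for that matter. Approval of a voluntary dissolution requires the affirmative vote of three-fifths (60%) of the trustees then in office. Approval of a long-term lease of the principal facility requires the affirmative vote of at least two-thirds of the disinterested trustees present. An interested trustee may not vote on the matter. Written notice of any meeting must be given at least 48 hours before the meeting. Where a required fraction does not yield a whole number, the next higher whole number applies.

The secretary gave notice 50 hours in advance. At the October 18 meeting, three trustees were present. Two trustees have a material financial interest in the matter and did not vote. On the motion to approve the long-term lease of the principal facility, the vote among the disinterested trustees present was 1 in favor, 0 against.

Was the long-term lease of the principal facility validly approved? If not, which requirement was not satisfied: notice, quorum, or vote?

Invalid — quorum requirement not satisfied.

Notice: 50 hours given; 48 required (50 ≥ 48). Satisfied.
Quorum: 3 present, but the 2 interested trustees do not count, leaving 1. Quorum is 7. Not satisfied.
Vote: the long-term lease of the principal facility requires two-thirds of the disinterested trustees present (3 − 2 = 1). 2/3 of 1 = 0.67, rounded up to 1, so 1 affirmative vote is needed; 1 voted in favor. Satisfied. (Moot — without a quorum no business can be validly transacted.)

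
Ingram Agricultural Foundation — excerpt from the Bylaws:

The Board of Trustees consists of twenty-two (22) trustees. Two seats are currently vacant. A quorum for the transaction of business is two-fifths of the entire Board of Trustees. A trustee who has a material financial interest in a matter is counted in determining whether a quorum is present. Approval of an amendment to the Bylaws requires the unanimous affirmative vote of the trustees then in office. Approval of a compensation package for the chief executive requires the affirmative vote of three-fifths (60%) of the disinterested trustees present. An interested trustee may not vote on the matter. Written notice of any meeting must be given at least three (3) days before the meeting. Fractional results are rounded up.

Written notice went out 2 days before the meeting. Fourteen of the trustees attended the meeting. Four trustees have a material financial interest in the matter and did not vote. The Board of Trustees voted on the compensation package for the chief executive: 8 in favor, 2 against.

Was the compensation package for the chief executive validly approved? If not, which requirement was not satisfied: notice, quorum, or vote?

Notice: 2 days given; 3 required (2 < 3). Not satisfied.
Quorum: 14 present (interested trustees count toward quorum); quorum is 9. Satisfied.
Vote: the compensation package for the chief executive requires three-fifths of the disinterested trustees present (14 − 4 = 10). 3/5 of 10 = 6, so 6 affirmative votes are needed; 8 voted in favor. Satisfied.

Invalid — notice requirement not satisfied.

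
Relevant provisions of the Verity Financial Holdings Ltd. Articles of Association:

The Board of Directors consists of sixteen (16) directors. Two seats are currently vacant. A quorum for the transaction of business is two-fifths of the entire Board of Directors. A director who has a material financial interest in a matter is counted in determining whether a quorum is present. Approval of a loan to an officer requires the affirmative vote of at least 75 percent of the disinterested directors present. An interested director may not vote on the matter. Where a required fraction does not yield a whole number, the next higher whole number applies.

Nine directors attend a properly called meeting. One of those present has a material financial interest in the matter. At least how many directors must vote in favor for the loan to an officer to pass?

6

The loan to an officer requires three-fourths of the disinterested directors present (9 − 1 = 8).
3/4 of 8 = 6.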